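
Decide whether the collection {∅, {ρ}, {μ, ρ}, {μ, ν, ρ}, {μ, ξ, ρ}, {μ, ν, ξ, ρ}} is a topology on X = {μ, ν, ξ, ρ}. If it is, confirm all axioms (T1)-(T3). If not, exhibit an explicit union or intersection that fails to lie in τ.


τ IS a topology on X.

Axiom (T1): ∅ ∈ τ? Yes; X ∈ τ? Yes.
Axiom (T2/T3): check pairwise unions and intersections of members of τ.
All pairwise intersections and unions checked — each lies in τ. Therefore τ satisfies (T1), (T2), (T3): it IS a topology on X.


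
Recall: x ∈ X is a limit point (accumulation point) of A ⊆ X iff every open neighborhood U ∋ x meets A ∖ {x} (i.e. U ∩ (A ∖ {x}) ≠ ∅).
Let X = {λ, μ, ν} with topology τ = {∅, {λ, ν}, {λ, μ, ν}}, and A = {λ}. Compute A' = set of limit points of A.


A' = {μ, ν}

For each x ∈ X, list the open sets U ∈ τ with x ∈ U, then check whether U ∩ (A ∖ {x}) ≠ ∅ for every such U.
  x = λ: open {λ, ν} ∋ x has {λ, ν} ∩ (A ∖ {λ}) = ∅, so x is NOT a limit point.
  x = μ: opens ∋ x are {λ, μ, ν}; each meets A ∖ {μ}, so x IS a limit point.
  x = ν: opens ∋ x are {λ, ν}, {λ, μ, ν}; each meets A ∖ {ν}, so x IS a limit point.
Collecting: A' = {μ, ν}.


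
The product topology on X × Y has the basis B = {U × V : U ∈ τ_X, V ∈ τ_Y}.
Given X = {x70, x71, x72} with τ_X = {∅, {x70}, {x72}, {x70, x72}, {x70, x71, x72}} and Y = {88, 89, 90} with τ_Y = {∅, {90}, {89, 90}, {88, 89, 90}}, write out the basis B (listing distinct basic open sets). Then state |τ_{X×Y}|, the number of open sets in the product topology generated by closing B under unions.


Basis B = {∅ × ∅, {x70} × {90}, {x72} × {90}, {x70} × {89, 90}, {x70, x72} × {90}, {x72} × {89, 90}, {x70} × {88, 89, 90}, {x70, x71, x72} × {90}, {x72} × {88, 89, 90}, {x70, x72} × {89, 90}, {x70, x72} × {88, 89, 90}, {x70, x71, x72} × {89, 90}, {x70, x71, x72} × {88, 89, 90}}; |τ_{X×Y}| = 30.

Enumerate products U × V with U ∈ τ_X, V ∈ τ_Y (deduplicated):
  ∅ × ∅ = {} (∅)
  {x70} × {90} = {(x70,90)}
  {x72} × {90} = {(x72,90)}
  {x70} × {89, 90} = {(x70,89), (x70,90)}
  {x70, x72} × {90} = {(x70,90), (x72,90)}
  {x72} × {89, 90} = {(x72,89), (x72,90)}
  {x70} × {88, 89, 90} = {(x70,88), (x70,89), (x70,90)}
  {x70, x71, x72} × {90} = {(x70,90), (x71,90), (x72,90)}
  {x72} × {88, 89, 90} = {(x72,88), (x72,89), (x72,90)}
  {x70, x72} × {89, 90} = {(x70,89), (x70,90), (x72,89), (x72,90)}
  {x70, x72} × {88, 89, 90} = {(x70,88), (x70,89), (x70,90), (x72,88), (x72,89), (x72,90)}
  {x70, x71, x72} × {89, 90} = {(x70,89), (x70,90), (x71,89), (x71,90), (x72,89), (x72,90)}
  {x70, x71, x72} × {88, 89, 90} = {(x70,88), (x70,89), (x70,90), (x71,88), (x71,89), (x71,90), (x72,88), (x72,89), (x72,90)}
These 13 distinct sets form the basis B.
Close under arbitrary unions to get τ_{X×Y}; counting gives |τ_{X×Y}| = 30.


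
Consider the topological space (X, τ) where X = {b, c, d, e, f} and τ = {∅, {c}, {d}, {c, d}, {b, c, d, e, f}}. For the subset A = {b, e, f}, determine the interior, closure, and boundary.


int(A) = ∅, cl(A) = {b, e, f}, ∂A = {b, e, f}.

Closed sets in (X, τ) are complements of opens:
  closed(X, τ) = {∅, {b, e, f}, {b, c, e, f}, {b, d, e, f}, {b, c, d, e, f}}.
int(A) = ⋃ {U ∈ τ : U ⊆ A}. Opens contained in A: ∅.
Taking the union of these: int(A) = ∅.
cl(A) = ⋂ {C closed : A ⊆ C}. Closed sets containing A: {b, e, f}, {b, c, e, f}, {b, d, e, f}, {b, c, d, e, f}.
Intersecting these: cl(A) = {b, e, f}.
∂A = cl(A) ∖ int(A) = {b, e, f} ∖ ∅ = {b, e, f}.


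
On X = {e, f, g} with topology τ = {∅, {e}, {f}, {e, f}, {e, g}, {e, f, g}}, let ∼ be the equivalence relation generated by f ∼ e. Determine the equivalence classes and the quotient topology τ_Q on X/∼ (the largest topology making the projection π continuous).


X/∼ = {[e=f], [g]}; |τ_Q| = 3.

Equivalence classes: [e=f], [g].
Quotient map π: X → X/∼ sends e ↦ [e=f], f ↦ [e=f], g ↦ [g].
For each subset V ⊆ X/∼, compute π^{-1}(V) ⊆ X and check whether π^{-1}(V) ∈ τ. V is open in τ_Q iff π^{-1}(V) ∈ τ.
  V = {}: π^{-1}(V) = ∅ ∈ τ ✓.
  V = {[e=f]}: π^{-1}(V) = {e, f} ∈ τ ✓.
  V = {[g]}: π^{-1}(V) = {g} ∉ τ ✗.
  V = {[e=f], [g]}: π^{-1}(V) = {e, f, g} ∈ τ ✓.
Open sets in the quotient: τ_Q = {{}, {[e=f]}, {[e=f], [g]}} (3 elements).


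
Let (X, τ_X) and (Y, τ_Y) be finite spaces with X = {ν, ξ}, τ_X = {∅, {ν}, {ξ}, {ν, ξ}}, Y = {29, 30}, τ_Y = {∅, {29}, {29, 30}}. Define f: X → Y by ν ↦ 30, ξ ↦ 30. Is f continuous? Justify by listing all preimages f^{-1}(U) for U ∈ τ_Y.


f IS continuous.

Compute f^{-1}(U) for each U ∈ τ_Y:
  U = ∅: f^{-1}(U) = ∅ ∈ τ_X ✓.
  U = {29}: f^{-1}(U) = ∅ ∈ τ_X ✓.
  U = {29, 30}: f^{-1}(U) = {ν, ξ} ∈ τ_X ✓.
Every preimage lies in τ_X, so f IS continuous.


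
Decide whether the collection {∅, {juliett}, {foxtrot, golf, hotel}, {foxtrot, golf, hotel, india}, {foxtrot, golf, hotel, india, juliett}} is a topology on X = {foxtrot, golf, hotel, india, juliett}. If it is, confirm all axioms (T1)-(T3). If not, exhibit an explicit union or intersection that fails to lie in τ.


τ is NOT a topology on X.

Axiom (T1): ∅ ∈ τ? Yes; X ∈ τ? Yes.
Axiom (T2/T3): check pairwise unions and intersections of members of τ.
Counterexample for (T2): {juliett} ∪ {foxtrot, golf, hotel} = {foxtrot, golf, hotel, juliett} ∉ τ. Therefore τ is NOT a topology.


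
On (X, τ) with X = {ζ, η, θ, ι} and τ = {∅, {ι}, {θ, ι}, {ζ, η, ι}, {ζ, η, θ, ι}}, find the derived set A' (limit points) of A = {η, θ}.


A' = {ζ}

For each x ∈ X, list the open sets U ∈ τ with x ∈ U, then check whether U ∩ (A ∖ {x}) ≠ ∅ for every such U.
  x = ζ: opens ∋ x are {ζ, η, ι}, {ζ, η, θ, ι}; each meets A ∖ {ζ}, so x IS a limit point.
  x = η: open {ζ, η, ι} ∋ x has {ζ, η, ι} ∩ (A ∖ {η}) = ∅, so x is NOT a limit point.
  x = θ: open {θ, ι} ∋ x has {θ, ι} ∩ (A ∖ {θ}) = ∅, so x is NOT a limit point.
  x = ι: open {ι} ∋ x has {ι} ∩ (A ∖ {ι}) = ∅, so x is NOT a limit point.
Collecting: A' = {ζ}.


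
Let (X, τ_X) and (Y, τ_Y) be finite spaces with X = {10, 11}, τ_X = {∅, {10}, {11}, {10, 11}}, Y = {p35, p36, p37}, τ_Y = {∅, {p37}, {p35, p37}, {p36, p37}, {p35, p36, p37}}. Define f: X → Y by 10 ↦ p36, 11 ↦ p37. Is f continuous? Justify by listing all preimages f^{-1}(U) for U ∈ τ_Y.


f IS continuous.

Compute f^{-1}(U) for each U ∈ τ_Y:
  U = ∅: f^{-1}(U) = ∅ ∈ τ_X ✓.
  U = {p37}: f^{-1}(U) = {11} ∈ τ_X ✓.
  U = {p35, p37}: f^{-1}(U) = {11} ∈ τ_X ✓.
  U = {p36, p37}: f^{-1}(U) = {10, 11} ∈ τ_X ✓.
  U = {p35, p36, p37}: f^{-1}(U) = {10, 11} ∈ τ_X ✓.
Every preimage lies in τ_X, so f IS continuous.


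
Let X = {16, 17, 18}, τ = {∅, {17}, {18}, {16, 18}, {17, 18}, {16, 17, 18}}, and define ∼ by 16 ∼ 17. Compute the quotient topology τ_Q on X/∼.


X/∼ = {[16=17], [18]}; |τ_Q| = 3.

Equivalence classes: [16=17], [18].
Quotient map π: X → X/∼ sends 16 ↦ [16=17], 17 ↦ [16=17], 18 ↦ [18].
For each subset V ⊆ X/∼, compute π^{-1}(V) ⊆ X and check whether π^{-1}(V) ∈ τ. V is open in τ_Q iff π^{-1}(V) ∈ τ.
  V = {}: π^{-1}(V) = ∅ ∈ τ ✓.
  V = {[16=17]}: π^{-1}(V) = {16, 17} ∉ τ ✗.
  V = {[18]}: π^{-1}(V) = {18} ∈ τ ✓.
  V = {[16=17], [18]}: π^{-1}(V) = {16, 17, 18} ∈ τ ✓.
Open sets in the quotient: τ_Q = {{}, {[18]}, {[16=17], [18]}} (3 elements).


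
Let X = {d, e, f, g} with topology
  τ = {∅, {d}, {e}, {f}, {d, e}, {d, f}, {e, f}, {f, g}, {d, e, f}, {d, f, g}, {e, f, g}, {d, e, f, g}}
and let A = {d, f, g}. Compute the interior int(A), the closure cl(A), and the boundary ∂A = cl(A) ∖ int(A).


int(A) = {d, f, g}, cl(A) = {d, f, g}, ∂A = ∅.

Closed sets in (X, τ) are complements of opens:
  closed(X, τ) = {∅, {d}, {e}, {g}, {d, e}, {d, g}, {e, g}, {f, g}, {d, e, g}, {d, f, g}, {e, f, g}, {d, e, f, g}}.
int(A) = ⋃ {U ∈ τ : U ⊆ A}. Opens contained in A: ∅, {d}, {f}, {d, f}, {f, g}, {d, f, g}.
Taking the union of these: int(A) = {d, f, g}.
cl(A) = ⋂ {C closed : A ⊆ C}. Closed sets containing A: {d, f, g}, {d, e, f, g}.
Intersecting these: cl(A) = {d, f, g}.
∂A = cl(A) ∖ int(A) = {d, f, g} ∖ {d, f, g} = ∅.


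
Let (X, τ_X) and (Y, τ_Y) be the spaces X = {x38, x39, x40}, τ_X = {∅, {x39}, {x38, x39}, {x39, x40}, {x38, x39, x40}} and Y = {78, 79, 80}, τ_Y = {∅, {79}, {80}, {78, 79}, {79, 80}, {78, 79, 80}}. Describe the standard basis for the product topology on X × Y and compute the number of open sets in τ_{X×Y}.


Basis B = {∅ × ∅, {x39} × {79}, {x39} × {80}, {x38, x39} × {79}, {x38, x39} × {80}, {x39} × {78, 79}, {x39} × {79, 80}, {x39, x40} × {79}, {x39, x40} × {80}, {x38, x39, x40} × {79}, {x38, x39, x40} × {80}, {x39} × {78, 79, 80}, {x38, x39} × {78, 79}, {x38, x39} × {79, 80}, {x39, x40} × {78, 79}, {x39, x40} × {79, 80}, {x38, x39} × {78, 79, 80}, {x38, x39, x40} × {78, 79}, {x38, x39, x40} × {79, 80}, {x39, x40} × {78, 79, 80}, {x38, x39, x40} × {78, 79, 80}}; |τ_{X×Y}| = 70.

Enumerate products U × V with U ∈ τ_X, V ∈ τ_Y (deduplicated):
  ∅ × ∅ = {} (∅)
  {x39} × {79} = {(x39,79)}
  {x39} × {80} = {(x39,80)}
  {x38, x39} × {79} = {(x38,79), (x39,79)}
  {x38, x39} × {80} = {(x38,80), (x39,80)}
  {x39} × {78, 79} = {(x39,78), (x39,79)}
  {x39} × {79, 80} = {(x39,79), (x39,80)}
  {x39, x40} × {79} = {(x39,79), (x40,79)}
  {x39, x40} × {80} = {(x39,80), (x40,80)}
  {x38, x39, x40} × {79} = {(x38,79), (x39,79), (x40,79)}
  {x38, x39, x40} × {80} = {(x38,80), (x39,80), (x40,80)}
  {x39} × {78, 79, 80} = {(x39,78), (x39,79), (x39,80)}
  {x38, x39} × {78, 79} = {(x38,78), (x38,79), (x39,78), (x39,79)}
  {x38, x39} × {79, 80} = {(x38,79), (x38,80), (x39,79), (x39,80)}
  {x39, x40} × {78, 79} = {(x39,78), (x39,79), (x40,78), (x40,79)}
  {x39, x40} × {79, 80} = {(x39,79), (x39,80), (x40,79), (x40,80)}
  {x38, x39} × {78, 79, 80} = {(x38,78), (x38,79), (x38,80), (x39,78), (x39,79), (x39,80)}
  {x38, x39, x40} × {78, 79} = {(x38,78), (x38,79), (x39,78), (x39,79), (x40,78), (x40,79)}
  {x38, x39, x40} × {79, 80} = {(x38,79), (x38,80), (x39,79), (x39,80), (x40,79), (x40,80)}
  {x39, x40} × {78, 79, 80} = {(x39,78), (x39,79), (x39,80), (x40,78), (x40,79), (x40,80)}
  {x38, x39, x40} × {78, 79, 80} = {(x38,78), (x38,79), (x38,80), (x39,78), (x39,79), (x39,80), (x40,78), (x40,79), (x40,80)}
These 21 distinct sets form the basis B.
Close under arbitrary unions to get τ_{X×Y}; counting gives |τ_{X×Y}| = 70.


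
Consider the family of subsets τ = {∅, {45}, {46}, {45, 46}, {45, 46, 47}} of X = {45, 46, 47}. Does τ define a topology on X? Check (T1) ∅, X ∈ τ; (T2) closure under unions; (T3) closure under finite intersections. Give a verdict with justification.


τ IS a topology on X.

Axiom (T1): ∅ ∈ τ? Yes; X ∈ τ? Yes.
Axiom (T2/T3): check pairwise unions and intersections of members of τ.
All pairwise intersections and unions checked — each lies in τ. Therefore τ satisfies (T1), (T2), (T3): it IS a topology on X.


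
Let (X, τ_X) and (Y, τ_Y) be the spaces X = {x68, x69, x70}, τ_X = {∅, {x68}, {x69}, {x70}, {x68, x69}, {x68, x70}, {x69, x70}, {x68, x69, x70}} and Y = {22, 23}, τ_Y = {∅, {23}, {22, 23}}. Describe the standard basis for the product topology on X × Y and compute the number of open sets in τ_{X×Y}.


Basis B = {∅ × ∅, {x68} × {23}, {x69} × {23}, {x70} × {23}, {x68} × {22, 23}, {x68, x69} × {23}, {x68, x70} × {23}, {x69} × {22, 23}, {x69, x70} × {23}, {x70} × {22, 23}, {x68, x69, x70} × {23}, {x68, x69} × {22, 23}, {x68, x70} × {22, 23}, {x69, x70} × {22, 23}, {x68, x69, x70} × {22, 23}}; |τ_{X×Y}| = 27.

Enumerate products U × V with U ∈ τ_X, V ∈ τ_Y (deduplicated):
  ∅ × ∅ = {} (∅)
  {x68} × {23} = {(x68,23)}
  {x69} × {23} = {(x69,23)}
  {x70} × {23} = {(x70,23)}
  {x68} × {22, 23} = {(x68,22), (x68,23)}
  {x68, x69} × {23} = {(x68,23), (x69,23)}
  {x68, x70} × {23} = {(x68,23), (x70,23)}
  {x69} × {22, 23} = {(x69,22), (x69,23)}
  {x69, x70} × {23} = {(x69,23), (x70,23)}
  {x70} × {22, 23} = {(x70,22), (x70,23)}
  {x68, x69, x70} × {23} = {(x68,23), (x69,23), (x70,23)}
  {x68, x69} × {22, 23} = {(x68,22), (x68,23), (x69,22), (x69,23)}
  {x68, x70} × {22, 23} = {(x68,22), (x68,23), (x70,22), (x70,23)}
  {x69, x70} × {22, 23} = {(x69,22), (x69,23), (x70,22), (x70,23)}
  {x68, x69, x70} × {22, 23} = {(x68,22), (x68,23), (x69,22), (x69,23), (x70,22), (x70,23)}
These 15 distinct sets form the basis B.
Close under arbitrary unions to get τ_{X×Y}; counting gives |τ_{X×Y}| = 27.


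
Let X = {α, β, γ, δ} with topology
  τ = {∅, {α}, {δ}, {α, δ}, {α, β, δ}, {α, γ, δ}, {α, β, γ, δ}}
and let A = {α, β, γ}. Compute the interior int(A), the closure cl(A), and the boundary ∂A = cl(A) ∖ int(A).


int(A) = {α}, cl(A) = {α, β, γ}, ∂A = {β, γ}.

Closed sets in (X, τ) are complements of opens:
  closed(X, τ) = {∅, {β}, {γ}, {β, γ}, {α, β, γ}, {β, γ, δ}, {α, β, γ, δ}}.
int(A) = ⋃ {U ∈ τ : U ⊆ A}. Opens contained in A: ∅, {α}.
Taking the union of these: int(A) = {α}.
cl(A) = ⋂ {C closed : A ⊆ C}. Closed sets containing A: {α, β, γ}, {α, β, γ, δ}.
Intersecting these: cl(A) = {α, β, γ}.
∂A = cl(A) ∖ int(A) = {α, β, γ} ∖ {α} = {β, γ}.


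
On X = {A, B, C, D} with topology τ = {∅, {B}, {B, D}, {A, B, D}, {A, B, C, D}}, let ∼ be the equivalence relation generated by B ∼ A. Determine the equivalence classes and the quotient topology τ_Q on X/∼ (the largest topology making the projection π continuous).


X/∼ = {[A=B], [C], [D]}; |τ_Q| = 3.

Equivalence classes: [A=B], [C], [D].
Quotient map π: X → X/∼ sends A ↦ [A=B], B ↦ [A=B], C ↦ [C], D ↦ [D].
For each subset V ⊆ X/∼, compute π^{-1}(V) ⊆ X and check whether π^{-1}(V) ∈ τ. V is open in τ_Q iff π^{-1}(V) ∈ τ.
  V = {}: π^{-1}(V) = ∅ ∈ τ ✓.
  V = {[A=B]}: π^{-1}(V) = {A, B} ∉ τ ✗.
  V = {[C]}: π^{-1}(V) = {C} ∉ τ ✗.
  V = {[A=B], [C]}: π^{-1}(V) = {A, B, C} ∉ τ ✗.
  V = {[D]}: π^{-1}(V) = {D} ∉ τ ✗.
  V = {[A=B], [D]}: π^{-1}(V) = {A, B, D} ∈ τ ✓.
  V = {[C], [D]}: π^{-1}(V) = {C, D} ∉ τ ✗.
  V = {[A=B], [C], [D]}: π^{-1}(V) = {A, B, C, D} ∈ τ ✓.
Open sets in the quotient: τ_Q = {{}, {[A=B], [D]}, {[A=B], [C], [D]}} (3 elements).


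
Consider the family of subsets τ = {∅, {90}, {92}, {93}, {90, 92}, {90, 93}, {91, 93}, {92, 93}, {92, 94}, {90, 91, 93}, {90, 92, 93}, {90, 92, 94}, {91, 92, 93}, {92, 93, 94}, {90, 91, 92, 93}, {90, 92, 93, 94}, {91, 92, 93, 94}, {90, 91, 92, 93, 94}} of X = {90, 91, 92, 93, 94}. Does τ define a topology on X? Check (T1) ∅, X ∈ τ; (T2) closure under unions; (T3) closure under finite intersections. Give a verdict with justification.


τ IS a topology on X.

Axiom (T1): ∅ ∈ τ? Yes; X ∈ τ? Yes.
Axiom (T2/T3): check pairwise unions and intersections of members of τ.
All pairwise intersections and unions checked — each lies in τ. Therefore τ satisfies (T1), (T2), (T3): it IS a topology on X.


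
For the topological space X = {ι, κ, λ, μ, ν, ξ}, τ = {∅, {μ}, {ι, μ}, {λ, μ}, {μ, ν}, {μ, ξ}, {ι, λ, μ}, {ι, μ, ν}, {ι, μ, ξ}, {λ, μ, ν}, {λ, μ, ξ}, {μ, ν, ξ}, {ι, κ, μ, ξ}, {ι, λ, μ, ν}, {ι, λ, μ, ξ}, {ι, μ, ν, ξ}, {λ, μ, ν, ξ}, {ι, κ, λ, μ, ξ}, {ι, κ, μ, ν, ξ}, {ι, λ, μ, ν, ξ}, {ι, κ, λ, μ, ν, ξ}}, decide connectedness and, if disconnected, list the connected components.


(X, τ) is connected.

Find clopen sets (U ∈ τ with X ∖ U ∈ τ):
  U = ∅, X ∖ U = {ι, κ, λ, μ, ν, ξ} — both open, so U is clopen.
  U = {ι, κ, λ, μ, ν, ξ}, X ∖ U = ∅ — both open, so U is clopen.
Only trivial clopens (∅ and X) exist, so (X, τ) is connected.
Compute connected components by grouping points that agree on all clopens:
  component: {ι, κ, λ, μ, ν, ξ}


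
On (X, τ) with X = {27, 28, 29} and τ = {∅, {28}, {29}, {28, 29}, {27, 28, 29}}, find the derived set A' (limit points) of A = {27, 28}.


A' = {27}

For each x ∈ X, list the open sets U ∈ τ with x ∈ U, then check whether U ∩ (A ∖ {x}) ≠ ∅ for every such U.
  x = 27: opens ∋ x are {27, 28, 29}; each meets A ∖ {27}, so x IS a limit point.
  x = 28: open {28} ∋ x has {28} ∩ (A ∖ {28}) = ∅, so x is NOT a limit point.
  x = 29: open {29} ∋ x has {29} ∩ (A ∖ {29}) = ∅, so x is NOT a limit point.
Collecting: A' = {27}.


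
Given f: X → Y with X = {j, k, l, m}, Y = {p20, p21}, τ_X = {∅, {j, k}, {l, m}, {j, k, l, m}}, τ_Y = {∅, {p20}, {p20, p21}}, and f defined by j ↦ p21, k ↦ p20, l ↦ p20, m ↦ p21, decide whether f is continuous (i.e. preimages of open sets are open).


f is NOT continuous.

Compute f^{-1}(U) for each U ∈ τ_Y:
  U = ∅: f^{-1}(U) = ∅ ∈ τ_X ✓.
  U = {p20}: f^{-1}(U) = {k, l} ∉ τ_X ✗.
  U = {p20, p21}: f^{-1}(U) = {j, k, l, m} ∈ τ_X ✓.
Found U = {p20} with f^{-1}(U) = {k, l} not in τ_X. Therefore f is NOT continuous.


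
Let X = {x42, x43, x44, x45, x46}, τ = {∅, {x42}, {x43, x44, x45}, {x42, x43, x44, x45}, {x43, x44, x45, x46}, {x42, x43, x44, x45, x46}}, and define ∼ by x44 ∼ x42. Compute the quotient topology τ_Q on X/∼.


X/∼ = {[x42=x44], [x43], [x45], [x46]}; |τ_Q| = 3.

Equivalence classes: [x42=x44], [x43], [x45], [x46].
Quotient map π: X → X/∼ sends x42 ↦ [x42=x44], x43 ↦ [x43], x44 ↦ [x42=x44], x45 ↦ [x45], x46 ↦ [x46].
For each subset V ⊆ X/∼, compute π^{-1}(V) ⊆ X and check whether π^{-1}(V) ∈ τ. V is open in τ_Q iff π^{-1}(V) ∈ τ.
  V = {}: π^{-1}(V) = ∅ ∈ τ ✓.
  V = {[x42=x44]}: π^{-1}(V) = {x42, x44} ∉ τ ✗.
  V = {[x43]}: π^{-1}(V) = {x43} ∉ τ ✗.
  V = {[x42=x44], [x43]}: π^{-1}(V) = {x42, x43, x44} ∉ τ ✗.
  V = {[x45]}: π^{-1}(V) = {x45} ∉ τ ✗.
  V = {[x42=x44], [x45]}: π^{-1}(V) = {x42, x44, x45} ∉ τ ✗.
  V = {[x43], [x45]}: π^{-1}(V) = {x43, x45} ∉ τ ✗.
  V = {[x42=x44], [x43], [x45]}: π^{-1}(V) = {x42, x43, x44, x45} ∈ τ ✓.
  V = {[x46]}: π^{-1}(V) = {x46} ∉ τ ✗.
  V = {[x42=x44], [x46]}: π^{-1}(V) = {x42, x44, x46} ∉ τ ✗.
  V = {[x43], [x46]}: π^{-1}(V) = {x43, x46} ∉ τ ✗.
  V = {[x42=x44], [x43], [x46]}: π^{-1}(V) = {x42, x43, x44, x46} ∉ τ ✗.
  V = {[x45], [x46]}: π^{-1}(V) = {x45, x46} ∉ τ ✗.
  V = {[x42=x44], [x45], [x46]}: π^{-1}(V) = {x42, x44, x45, x46} ∉ τ ✗.
  V = {[x43], [x45], [x46]}: π^{-1}(V) = {x43, x45, x46} ∉ τ ✗.
  V = {[x42=x44], [x43], [x45], [x46]}: π^{-1}(V) = {x42, x43, x44, x45, x46} ∈ τ ✓.
Open sets in the quotient: τ_Q = {{}, {[x42=x44], [x43], [x45]}, {[x42=x44], [x43], [x45], [x46]}} (3 elements).


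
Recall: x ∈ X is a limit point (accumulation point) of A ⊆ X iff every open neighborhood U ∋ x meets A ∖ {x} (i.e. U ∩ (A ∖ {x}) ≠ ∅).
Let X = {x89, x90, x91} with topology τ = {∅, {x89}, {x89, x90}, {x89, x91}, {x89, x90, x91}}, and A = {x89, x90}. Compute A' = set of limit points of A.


A' = {x90, x91}

For each x ∈ X, list the open sets U ∈ τ with x ∈ U, then check whether U ∩ (A ∖ {x}) ≠ ∅ for every such U.
  x = x89: open {x89} ∋ x has {x89} ∩ (A ∖ {x89}) = ∅, so x is NOT a limit point.
  x = x90: opens ∋ x are {x89, x90}, {x89, x90, x91}; each meets A ∖ {x90}, so x IS a limit point.
  x = x91: opens ∋ x are {x89, x91}, {x89, x90, x91}; each meets A ∖ {x91}, so x IS a limit point.
Collecting: A' = {x90, x91}.


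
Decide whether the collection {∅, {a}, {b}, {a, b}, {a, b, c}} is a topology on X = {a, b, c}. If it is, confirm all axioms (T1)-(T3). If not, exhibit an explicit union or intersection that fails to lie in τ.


τ IS a topology on X.

Axiom (T1): ∅ ∈ τ? Yes; X ∈ τ? Yes.
Axiom (T2/T3): check pairwise unions and intersections of members of τ.
All pairwise intersections and unions checked — each lies in τ. Therefore τ satisfies (T1), (T2), (T3): it IS a topology on X.


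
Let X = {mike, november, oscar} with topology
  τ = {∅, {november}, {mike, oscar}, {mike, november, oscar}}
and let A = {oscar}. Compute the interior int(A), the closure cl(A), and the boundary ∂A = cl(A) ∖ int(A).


int(A) = ∅, cl(A) = {mike, oscar}, ∂A = {mike, oscar}.

Closed sets in (X, τ) are complements of opens:
  closed(X, τ) = {∅, {november}, {mike, oscar}, {mike, november, oscar}}.
int(A) = ⋃ {U ∈ τ : U ⊆ A}. Opens contained in A: ∅.
Taking the union of these: int(A) = ∅.
cl(A) = ⋂ {C closed : A ⊆ C}. Closed sets containing A: {mike, oscar}, {mike, november, oscar}.
Intersecting these: cl(A) = {mike, oscar}.
∂A = cl(A) ∖ int(A) = {mike, oscar} ∖ ∅ = {mike, oscar}.


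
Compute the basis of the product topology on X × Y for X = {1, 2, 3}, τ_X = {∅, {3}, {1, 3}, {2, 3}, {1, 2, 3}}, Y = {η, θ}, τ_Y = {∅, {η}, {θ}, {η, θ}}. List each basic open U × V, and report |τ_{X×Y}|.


Basis B = {∅ × ∅, {3} × {η}, {3} × {θ}, {1, 3} × {η}, {1, 3} × {θ}, {2, 3} × {η}, {2, 3} × {θ}, {3} × {η, θ}, {1, 2, 3} × {η}, {1, 2, 3} × {θ}, {1, 3} × {η, θ}, {2, 3} × {η, θ}, {1, 2, 3} × {η, θ}}; |τ_{X×Y}| = 25.

Enumerate products U × V with U ∈ τ_X, V ∈ τ_Y (deduplicated):
  ∅ × ∅ = {} (∅)
  {3} × {η} = {(3,η)}
  {3} × {θ} = {(3,θ)}
  {1, 3} × {η} = {(1,η), (3,η)}
  {1, 3} × {θ} = {(1,θ), (3,θ)}
  {2, 3} × {η} = {(2,η), (3,η)}
  {2, 3} × {θ} = {(2,θ), (3,θ)}
  {3} × {η, θ} = {(3,η), (3,θ)}
  {1, 2, 3} × {η} = {(1,η), (2,η), (3,η)}
  {1, 2, 3} × {θ} = {(1,θ), (2,θ), (3,θ)}
  {1, 3} × {η, θ} = {(1,η), (1,θ), (3,η), (3,θ)}
  {2, 3} × {η, θ} = {(2,η), (2,θ), (3,η), (3,θ)}
  {1, 2, 3} × {η, θ} = {(1,η), (1,θ), (2,η), (2,θ), (3,η), (3,θ)}
These 13 distinct sets form the basis B.
Close under arbitrary unions to get τ_{X×Y}; counting gives |τ_{X×Y}| = 25.


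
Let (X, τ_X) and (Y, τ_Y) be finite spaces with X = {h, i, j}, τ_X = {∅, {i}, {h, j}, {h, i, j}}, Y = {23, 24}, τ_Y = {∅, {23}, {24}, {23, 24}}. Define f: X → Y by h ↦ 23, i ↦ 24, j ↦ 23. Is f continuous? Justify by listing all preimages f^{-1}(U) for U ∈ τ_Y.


f IS continuous.

Compute f^{-1}(U) for each U ∈ τ_Y:
  U = ∅: f^{-1}(U) = ∅ ∈ τ_X ✓.
  U = {23}: f^{-1}(U) = {h, j} ∈ τ_X ✓.
  U = {24}: f^{-1}(U) = {i} ∈ τ_X ✓.
  U = {23, 24}: f^{-1}(U) = {h, i, j} ∈ τ_X ✓.
Every preimage lies in τ_X, so f IS continuous.


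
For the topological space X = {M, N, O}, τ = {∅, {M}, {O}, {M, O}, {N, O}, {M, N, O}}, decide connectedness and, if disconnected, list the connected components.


(X, τ) is disconnected; components = [{M}, {N, O}].

Find clopen sets (U ∈ τ with X ∖ U ∈ τ):
  U = ∅, X ∖ U = {M, N, O} — both open, so U is clopen.
  U = {M}, X ∖ U = {N, O} — both open, so U is clopen.
  U = {N, O}, X ∖ U = {M} — both open, so U is clopen.
  U = {M, N, O}, X ∖ U = ∅ — both open, so U is clopen.
Nontrivial clopen(s) exist: e.g. {M}. So (X, τ) is disconnected.
Compute connected components by grouping points that agree on all clopens:
  component: {M}
  component: {N, O}


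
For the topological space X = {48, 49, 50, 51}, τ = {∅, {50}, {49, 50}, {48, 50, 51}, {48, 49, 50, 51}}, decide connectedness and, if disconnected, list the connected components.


(X, τ) is connected.

Find clopen sets (U ∈ τ with X ∖ U ∈ τ):
  U = ∅, X ∖ U = {48, 49, 50, 51} — both open, so U is clopen.
  U = {48, 49, 50, 51}, X ∖ U = ∅ — both open, so U is clopen.
Only trivial clopens (∅ and X) exist, so (X, τ) is connected.
Compute connected components by grouping points that agree on all clopens:
  component: {48, 49, 50, 51}


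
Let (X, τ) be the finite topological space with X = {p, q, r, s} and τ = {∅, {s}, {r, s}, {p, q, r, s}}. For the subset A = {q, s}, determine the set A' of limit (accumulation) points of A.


A' = {p, q, r}

For each x ∈ X, list the open sets U ∈ τ with x ∈ U, then check whether U ∩ (A ∖ {x}) ≠ ∅ for every such U.
  x = p: opens ∋ x are {p, q, r, s}; each meets A ∖ {p}, so x IS a limit point.
  x = q: opens ∋ x are {p, q, r, s}; each meets A ∖ {q}, so x IS a limit point.
  x = r: opens ∋ x are {r, s}, {p, q, r, s}; each meets A ∖ {r}, so x IS a limit point.
  x = s: open {s} ∋ x has {s} ∩ (A ∖ {s}) = ∅, so x is NOT a limit point.
Collecting: A' = {p, q, r}.


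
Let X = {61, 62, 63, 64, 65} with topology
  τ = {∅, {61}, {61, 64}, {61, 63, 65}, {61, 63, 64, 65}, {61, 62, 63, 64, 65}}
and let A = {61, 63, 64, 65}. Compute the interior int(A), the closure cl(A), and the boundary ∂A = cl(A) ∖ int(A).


int(A) = {61, 63, 64, 65}, cl(A) = {61, 62, 63, 64, 65}, ∂A = {62}.

Closed sets in (X, τ) are complements of opens:
  closed(X, τ) = {∅, {62}, {62, 64}, {62, 63, 65}, {62, 63, 64, 65}, {61, 62, 63, 64, 65}}.
int(A) = ⋃ {U ∈ τ : U ⊆ A}. Opens contained in A: ∅, {61}, {61, 64}, {61, 63, 65}, {61, 63, 64, 65}.
Taking the union of these: int(A) = {61, 63, 64, 65}.
cl(A) = ⋂ {C closed : A ⊆ C}. Closed sets containing A: {61, 62, 63, 64, 65}.
Intersecting these: cl(A) = {61, 62, 63, 64, 65}.
∂A = cl(A) ∖ int(A) = {61, 62, 63, 64, 65} ∖ {61, 63, 64, 65} = {62}.


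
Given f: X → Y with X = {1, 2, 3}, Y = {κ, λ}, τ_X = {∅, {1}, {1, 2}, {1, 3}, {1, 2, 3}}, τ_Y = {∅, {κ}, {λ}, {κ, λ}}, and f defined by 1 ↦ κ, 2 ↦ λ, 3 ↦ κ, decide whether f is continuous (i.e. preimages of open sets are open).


f is NOT continuous.

Compute f^{-1}(U) for each U ∈ τ_Y:
  U = ∅: f^{-1}(U) = ∅ ∈ τ_X ✓.
  U = {κ}: f^{-1}(U) = {1, 3} ∈ τ_X ✓.
  U = {λ}: f^{-1}(U) = {2} ∉ τ_X ✗.
  U = {κ, λ}: f^{-1}(U) = {1, 2, 3} ∈ τ_X ✓.
Found U = {λ} with f^{-1}(U) = {2} not in τ_X. Therefore f is NOT continuous.


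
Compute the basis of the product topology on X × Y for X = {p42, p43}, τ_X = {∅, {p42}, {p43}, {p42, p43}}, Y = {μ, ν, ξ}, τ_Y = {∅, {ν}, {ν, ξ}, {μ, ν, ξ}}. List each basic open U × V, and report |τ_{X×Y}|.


Basis B = {∅ × ∅, {p42} × {ν}, {p43} × {ν}, {p42} × {ν, ξ}, {p42, p43} × {ν}, {p43} × {ν, ξ}, {p42} × {μ, ν, ξ}, {p43} × {μ, ν, ξ}, {p42, p43} × {ν, ξ}, {p42, p43} × {μ, ν, ξ}}; |τ_{X×Y}| = 16.

Enumerate products U × V with U ∈ τ_X, V ∈ τ_Y (deduplicated):
  ∅ × ∅ = {} (∅)
  {p42} × {ν} = {(p42,ν)}
  {p43} × {ν} = {(p43,ν)}
  {p42} × {ν, ξ} = {(p42,ν), (p42,ξ)}
  {p42, p43} × {ν} = {(p42,ν), (p43,ν)}
  {p43} × {ν, ξ} = {(p43,ν), (p43,ξ)}
  {p42} × {μ, ν, ξ} = {(p42,μ), (p42,ν), (p42,ξ)}
  {p43} × {μ, ν, ξ} = {(p43,μ), (p43,ν), (p43,ξ)}
  {p42, p43} × {ν, ξ} = {(p42,ν), (p42,ξ), (p43,ν), (p43,ξ)}
  {p42, p43} × {μ, ν, ξ} = {(p42,μ), (p42,ν), (p42,ξ), (p43,μ), (p43,ν), (p43,ξ)}
These 10 distinct sets form the basis B.
Close under arbitrary unions to get τ_{X×Y}; counting gives |τ_{X×Y}| = 16.


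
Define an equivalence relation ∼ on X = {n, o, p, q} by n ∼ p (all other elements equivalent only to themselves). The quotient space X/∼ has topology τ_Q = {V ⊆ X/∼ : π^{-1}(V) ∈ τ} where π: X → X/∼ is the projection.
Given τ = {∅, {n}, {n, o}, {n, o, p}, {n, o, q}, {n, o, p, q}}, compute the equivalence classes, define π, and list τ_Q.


X/∼ = {[n=p], [o], [q]}; |τ_Q| = 3.

Equivalence classes: [n=p], [o], [q].
Quotient map π: X → X/∼ sends n ↦ [n=p], o ↦ [o], p ↦ [n=p], q ↦ [q].
For each subset V ⊆ X/∼, compute π^{-1}(V) ⊆ X and check whether π^{-1}(V) ∈ τ. V is open in τ_Q iff π^{-1}(V) ∈ τ.
  V = {}: π^{-1}(V) = ∅ ∈ τ ✓.
  V = {[n=p]}: π^{-1}(V) = {n, p} ∉ τ ✗.
  V = {[o]}: π^{-1}(V) = {o} ∉ τ ✗.
  V = {[n=p], [o]}: π^{-1}(V) = {n, o, p} ∈ τ ✓.
  V = {[q]}: π^{-1}(V) = {q} ∉ τ ✗.
  V = {[n=p], [q]}: π^{-1}(V) = {n, p, q} ∉ τ ✗.
  V = {[o], [q]}: π^{-1}(V) = {o, q} ∉ τ ✗.
  V = {[n=p], [o], [q]}: π^{-1}(V) = {n, o, p, q} ∈ τ ✓.
Open sets in the quotient: τ_Q = {{}, {[n=p], [o]}, {[n=p], [o], [q]}} (3 elements).


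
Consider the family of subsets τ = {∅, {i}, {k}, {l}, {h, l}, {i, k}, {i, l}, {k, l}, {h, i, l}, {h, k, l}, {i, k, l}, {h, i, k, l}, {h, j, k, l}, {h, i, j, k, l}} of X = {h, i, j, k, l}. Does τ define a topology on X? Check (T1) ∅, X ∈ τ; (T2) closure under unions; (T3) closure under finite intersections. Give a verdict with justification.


τ IS a topology on X.

Axiom (T1): ∅ ∈ τ? Yes; X ∈ τ? Yes.
Axiom (T2/T3): check pairwise unions and intersections of members of τ.
All pairwise intersections and unions checked — each lies in τ. Therefore τ satisfies (T1), (T2), (T3): it IS a topology on X.


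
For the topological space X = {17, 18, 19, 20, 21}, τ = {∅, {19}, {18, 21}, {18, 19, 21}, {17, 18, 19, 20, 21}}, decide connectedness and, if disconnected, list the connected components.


(X, τ) is connected.

Find clopen sets (U ∈ τ with X ∖ U ∈ τ):
  U = ∅, X ∖ U = {17, 18, 19, 20, 21} — both open, so U is clopen.
  U = {17, 18, 19, 20, 21}, X ∖ U = ∅ — both open, so U is clopen.
Only trivial clopens (∅ and X) exist, so (X, τ) is connected.
Compute connected components by grouping points that agree on all clopens:
  component: {17, 18, 19, 20, 21}


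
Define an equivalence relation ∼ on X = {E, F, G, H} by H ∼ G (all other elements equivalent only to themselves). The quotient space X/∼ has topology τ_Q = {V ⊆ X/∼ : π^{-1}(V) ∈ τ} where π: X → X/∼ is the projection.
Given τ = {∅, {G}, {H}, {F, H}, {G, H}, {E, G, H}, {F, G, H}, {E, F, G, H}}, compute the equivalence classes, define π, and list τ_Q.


X/∼ = {[E], [F], [G=H]}; |τ_Q| = 5.

Equivalence classes: [E], [F], [G=H].
Quotient map π: X → X/∼ sends E ↦ [E], F ↦ [F], G ↦ [G=H], H ↦ [G=H].
For each subset V ⊆ X/∼, compute π^{-1}(V) ⊆ X and check whether π^{-1}(V) ∈ τ. V is open in τ_Q iff π^{-1}(V) ∈ τ.
  V = {}: π^{-1}(V) = ∅ ∈ τ ✓.
  V = {[E]}: π^{-1}(V) = {E} ∉ τ ✗.
  V = {[F]}: π^{-1}(V) = {F} ∉ τ ✗.
  V = {[E], [F]}: π^{-1}(V) = {E, F} ∉ τ ✗.
  V = {[G=H]}: π^{-1}(V) = {G, H} ∈ τ ✓.
  V = {[E], [G=H]}: π^{-1}(V) = {E, G, H} ∈ τ ✓.
  V = {[F], [G=H]}: π^{-1}(V) = {F, G, H} ∈ τ ✓.
  V = {[E], [F], [G=H]}: π^{-1}(V) = {E, F, G, H} ∈ τ ✓.
Open sets in the quotient: τ_Q = {{}, {[G=H]}, {[E], [G=H]}, {[F], [G=H]}, {[E], [F], [G=H]}} (5 elements).


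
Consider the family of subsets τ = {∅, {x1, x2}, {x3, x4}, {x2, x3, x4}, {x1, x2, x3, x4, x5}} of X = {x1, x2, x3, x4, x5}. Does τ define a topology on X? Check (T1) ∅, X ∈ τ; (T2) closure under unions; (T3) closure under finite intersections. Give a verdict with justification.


τ is NOT a topology on X.

Axiom (T1): ∅ ∈ τ? Yes; X ∈ τ? Yes.
Axiom (T2/T3): check pairwise unions and intersections of members of τ.
Counterexample for (T2): {x1, x2} ∪ {x3, x4} = {x1, x2, x3, x4} ∉ τ. Therefore τ is NOT a topology.


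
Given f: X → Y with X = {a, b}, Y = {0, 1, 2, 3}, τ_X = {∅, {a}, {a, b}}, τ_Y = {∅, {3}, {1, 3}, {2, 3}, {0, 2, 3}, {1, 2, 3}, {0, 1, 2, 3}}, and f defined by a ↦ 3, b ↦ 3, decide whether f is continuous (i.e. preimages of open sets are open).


f IS continuous.

Compute f^{-1}(U) for each U ∈ τ_Y:
  U = ∅: f^{-1}(U) = ∅ ∈ τ_X ✓.
  U = {3}: f^{-1}(U) = {a, b} ∈ τ_X ✓.
  U = {1, 3}: f^{-1}(U) = {a, b} ∈ τ_X ✓.
  U = {2, 3}: f^{-1}(U) = {a, b} ∈ τ_X ✓.
  U = {0, 2, 3}: f^{-1}(U) = {a, b} ∈ τ_X ✓.
  U = {1, 2, 3}: f^{-1}(U) = {a, b} ∈ τ_X ✓.
  U = {0, 1, 2, 3}: f^{-1}(U) = {a, b} ∈ τ_X ✓.
Every preimage lies in τ_X, so f IS continuous.


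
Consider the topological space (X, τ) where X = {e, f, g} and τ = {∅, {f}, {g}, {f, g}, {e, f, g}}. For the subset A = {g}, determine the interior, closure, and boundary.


int(A) = {g}, cl(A) = {e, g}, ∂A = {e}.

Closed sets in (X, τ) are complements of opens:
  closed(X, τ) = {∅, {e}, {e, f}, {e, g}, {e, f, g}}.
int(A) = ⋃ {U ∈ τ : U ⊆ A}. Opens contained in A: ∅, {g}.
Taking the union of these: int(A) = {g}.
cl(A) = ⋂ {C closed : A ⊆ C}. Closed sets containing A: {e, g}, {e, f, g}.
Intersecting these: cl(A) = {e, g}.
∂A = cl(A) ∖ int(A) = {e, g} ∖ {g} = {e}.


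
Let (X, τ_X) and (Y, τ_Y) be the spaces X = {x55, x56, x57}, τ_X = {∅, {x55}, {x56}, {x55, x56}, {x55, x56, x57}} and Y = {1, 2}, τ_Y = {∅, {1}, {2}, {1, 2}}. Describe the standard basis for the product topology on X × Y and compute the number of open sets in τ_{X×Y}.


Basis B = {∅ × ∅, {x55} × {1}, {x55} × {2}, {x56} × {1}, {x56} × {2}, {x55} × {1, 2}, {x55, x56} × {1}, {x55, x56} × {2}, {x56} × {1, 2}, {x55, x56, x57} × {1}, {x55, x56, x57} × {2}, {x55, x56} × {1, 2}, {x55, x56, x57} × {1, 2}}; |τ_{X×Y}| = 25.

Enumerate products U × V with U ∈ τ_X, V ∈ τ_Y (deduplicated):
  ∅ × ∅ = {} (∅)
  {x55} × {1} = {(x55,1)}
  {x55} × {2} = {(x55,2)}
  {x56} × {1} = {(x56,1)}
  {x56} × {2} = {(x56,2)}
  {x55} × {1, 2} = {(x55,1), (x55,2)}
  {x55, x56} × {1} = {(x55,1), (x56,1)}
  {x55, x56} × {2} = {(x55,2), (x56,2)}
  {x56} × {1, 2} = {(x56,1), (x56,2)}
  {x55, x56, x57} × {1} = {(x55,1), (x56,1), (x57,1)}
  {x55, x56, x57} × {2} = {(x55,2), (x56,2), (x57,2)}
  {x55, x56} × {1, 2} = {(x55,1), (x55,2), (x56,1), (x56,2)}
  {x55, x56, x57} × {1, 2} = {(x55,1), (x55,2), (x56,1), (x56,2), (x57,1), (x57,2)}
These 13 distinct sets form the basis B.
Close under arbitrary unions to get τ_{X×Y}; counting gives |τ_{X×Y}| = 25.


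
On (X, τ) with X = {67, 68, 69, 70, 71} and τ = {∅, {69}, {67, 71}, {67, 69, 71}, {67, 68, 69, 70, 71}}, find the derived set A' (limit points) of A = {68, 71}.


A' = {67, 68, 70}

For each x ∈ X, list the open sets U ∈ τ with x ∈ U, then check whether U ∩ (A ∖ {x}) ≠ ∅ for every such U.
  x = 67: opens ∋ x are {67, 71}, {67, 69, 71}, {67, 68, 69, 70, 71}; each meets A ∖ {67}, so x IS a limit point.
  x = 68: opens ∋ x are {67, 68, 69, 70, 71}; each meets A ∖ {68}, so x IS a limit point.
  x = 69: open {69} ∋ x has {69} ∩ (A ∖ {69}) = ∅, so x is NOT a limit point.
  x = 70: opens ∋ x are {67, 68, 69, 70, 71}; each meets A ∖ {70}, so x IS a limit point.
  x = 71: open {67, 71} ∋ x has {67, 71} ∩ (A ∖ {71}) = ∅, so x is NOT a limit point.
Collecting: A' = {67, 68, 70}.


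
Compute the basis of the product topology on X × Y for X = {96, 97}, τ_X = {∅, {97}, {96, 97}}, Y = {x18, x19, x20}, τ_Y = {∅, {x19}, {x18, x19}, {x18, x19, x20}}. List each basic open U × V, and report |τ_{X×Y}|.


Basis B = {∅ × ∅, {97} × {x19}, {96, 97} × {x19}, {97} × {x18, x19}, {97} × {x18, x19, x20}, {96, 97} × {x18, x19}, {96, 97} × {x18, x19, x20}}; |τ_{X×Y}| = 10.

Enumerate products U × V with U ∈ τ_X, V ∈ τ_Y (deduplicated):
  ∅ × ∅ = {} (∅)
  {97} × {x19} = {(97,x19)}
  {96, 97} × {x19} = {(96,x19), (97,x19)}
  {97} × {x18, x19} = {(97,x18), (97,x19)}
  {97} × {x18, x19, x20} = {(97,x18), (97,x19), (97,x20)}
  {96, 97} × {x18, x19} = {(96,x18), (96,x19), (97,x18), (97,x19)}
  {96, 97} × {x18, x19, x20} = {(96,x18), (96,x19), (96,x20), (97,x18), (97,x19), (97,x20)}
These 7 distinct sets form the basis B.
Close under arbitrary unions to get τ_{X×Y}; counting gives |τ_{X×Y}| = 10.


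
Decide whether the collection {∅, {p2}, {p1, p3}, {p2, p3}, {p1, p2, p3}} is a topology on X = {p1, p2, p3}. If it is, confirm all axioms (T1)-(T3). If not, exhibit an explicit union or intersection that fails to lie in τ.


τ is NOT a topology on X.

Axiom (T1): ∅ ∈ τ? Yes; X ∈ τ? Yes.
Axiom (T2/T3): check pairwise unions and intersections of members of τ.
Counterexample for (T3): {p1, p3} ∩ {p2, p3} = {p3} ∉ τ. Therefore τ is NOT a topology.


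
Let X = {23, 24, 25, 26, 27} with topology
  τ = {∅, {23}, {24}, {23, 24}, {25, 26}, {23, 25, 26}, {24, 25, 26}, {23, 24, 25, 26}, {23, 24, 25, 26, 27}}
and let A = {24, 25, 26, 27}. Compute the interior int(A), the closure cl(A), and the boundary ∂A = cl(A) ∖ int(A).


int(A) = {24, 25, 26}, cl(A) = {24, 25, 26, 27}, ∂A = {27}.

Closed sets in (X, τ) are complements of opens:
  closed(X, τ) = {∅, {27}, {23, 27}, {24, 27}, {23, 24, 27}, {25, 26, 27}, {23, 25, 26, 27}, {24, 25, 26, 27}, {23, 24, 25, 26, 27}}.
int(A) = ⋃ {U ∈ τ : U ⊆ A}. Opens contained in A: ∅, {24}, {25, 26}, {24, 25, 26}.
Taking the union of these: int(A) = {24, 25, 26}.
cl(A) = ⋂ {C closed : A ⊆ C}. Closed sets containing A: {24, 25, 26, 27}, {23, 24, 25, 26, 27}.
Intersecting these: cl(A) = {24, 25, 26, 27}.
∂A = cl(A) ∖ int(A) = {24, 25, 26, 27} ∖ {24, 25, 26} = {27}.


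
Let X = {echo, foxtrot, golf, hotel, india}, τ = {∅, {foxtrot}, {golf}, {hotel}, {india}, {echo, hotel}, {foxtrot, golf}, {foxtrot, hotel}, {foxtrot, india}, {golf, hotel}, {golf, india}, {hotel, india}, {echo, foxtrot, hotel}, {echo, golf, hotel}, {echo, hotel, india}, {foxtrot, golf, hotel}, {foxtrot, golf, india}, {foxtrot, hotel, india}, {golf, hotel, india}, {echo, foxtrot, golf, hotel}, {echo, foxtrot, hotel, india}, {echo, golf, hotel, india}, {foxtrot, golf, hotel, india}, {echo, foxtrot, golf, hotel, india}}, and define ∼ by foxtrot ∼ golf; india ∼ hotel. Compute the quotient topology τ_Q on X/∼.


X/∼ = {[echo], [foxtrot=golf], [hotel=india]}; |τ_Q| = 6.

Equivalence classes: [echo], [foxtrot=golf], [hotel=india].
Quotient map π: X → X/∼ sends echo ↦ [echo], foxtrot ↦ [foxtrot=golf], golf ↦ [foxtrot=golf], hotel ↦ [hotel=india], india ↦ [hotel=india].
For each subset V ⊆ X/∼, compute π^{-1}(V) ⊆ X and check whether π^{-1}(V) ∈ τ. V is open in τ_Q iff π^{-1}(V) ∈ τ.
  V = {}: π^{-1}(V) = ∅ ∈ τ ✓.
  V = {[echo]}: π^{-1}(V) = {echo} ∉ τ ✗.
  V = {[foxtrot=golf]}: π^{-1}(V) = {foxtrot, golf} ∈ τ ✓.
  V = {[echo], [foxtrot=golf]}: π^{-1}(V) = {echo, foxtrot, golf} ∉ τ ✗.
  V = {[hotel=india]}: π^{-1}(V) = {hotel, india} ∈ τ ✓.
  V = {[echo], [hotel=india]}: π^{-1}(V) = {echo, hotel, india} ∈ τ ✓.
  V = {[foxtrot=golf], [hotel=india]}: π^{-1}(V) = {foxtrot, golf, hotel, india} ∈ τ ✓.
  V = {[echo], [foxtrot=golf], [hotel=india]}: π^{-1}(V) = {echo, foxtrot, golf, hotel, india} ∈ τ ✓.
Open sets in the quotient: τ_Q = {{}, {[foxtrot=golf]}, {[hotel=india]}, {[echo], [hotel=india]}, {[foxtrot=golf], [hotel=india]}, {[echo], [foxtrot=golf], [hotel=india]}} (6 elements).


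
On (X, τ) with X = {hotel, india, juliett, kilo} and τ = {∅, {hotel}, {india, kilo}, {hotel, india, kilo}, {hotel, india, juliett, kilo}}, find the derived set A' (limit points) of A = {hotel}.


A' = {juliett}

For each x ∈ X, list the open sets U ∈ τ with x ∈ U, then check whether U ∩ (A ∖ {x}) ≠ ∅ for every such U.
  x = hotel: open {hotel} ∋ x has {hotel} ∩ (A ∖ {hotel}) = ∅, so x is NOT a limit point.
  x = india: open {india, kilo} ∋ x has {india, kilo} ∩ (A ∖ {india}) = ∅, so x is NOT a limit point.
  x = juliett: opens ∋ x are {hotel, india, juliett, kilo}; each meets A ∖ {juliett}, so x IS a limit point.
  x = kilo: open {india, kilo} ∋ x has {india, kilo} ∩ (A ∖ {kilo}) = ∅, so x is NOT a limit point.
Collecting: A' = {juliett}.


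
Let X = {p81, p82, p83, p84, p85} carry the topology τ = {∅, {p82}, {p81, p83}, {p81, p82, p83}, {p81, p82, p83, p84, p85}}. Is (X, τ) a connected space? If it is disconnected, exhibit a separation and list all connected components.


(X, τ) is connected.

Find clopen sets (U ∈ τ with X ∖ U ∈ τ):
  U = ∅, X ∖ U = {p81, p82, p83, p84, p85} — both open, so U is clopen.
  U = {p81, p82, p83, p84, p85}, X ∖ U = ∅ — both open, so U is clopen.
Only trivial clopens (∅ and X) exist, so (X, τ) is connected.
Compute connected components by grouping points that agree on all clopens:
  component: {p81, p82, p83, p84, p85}
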